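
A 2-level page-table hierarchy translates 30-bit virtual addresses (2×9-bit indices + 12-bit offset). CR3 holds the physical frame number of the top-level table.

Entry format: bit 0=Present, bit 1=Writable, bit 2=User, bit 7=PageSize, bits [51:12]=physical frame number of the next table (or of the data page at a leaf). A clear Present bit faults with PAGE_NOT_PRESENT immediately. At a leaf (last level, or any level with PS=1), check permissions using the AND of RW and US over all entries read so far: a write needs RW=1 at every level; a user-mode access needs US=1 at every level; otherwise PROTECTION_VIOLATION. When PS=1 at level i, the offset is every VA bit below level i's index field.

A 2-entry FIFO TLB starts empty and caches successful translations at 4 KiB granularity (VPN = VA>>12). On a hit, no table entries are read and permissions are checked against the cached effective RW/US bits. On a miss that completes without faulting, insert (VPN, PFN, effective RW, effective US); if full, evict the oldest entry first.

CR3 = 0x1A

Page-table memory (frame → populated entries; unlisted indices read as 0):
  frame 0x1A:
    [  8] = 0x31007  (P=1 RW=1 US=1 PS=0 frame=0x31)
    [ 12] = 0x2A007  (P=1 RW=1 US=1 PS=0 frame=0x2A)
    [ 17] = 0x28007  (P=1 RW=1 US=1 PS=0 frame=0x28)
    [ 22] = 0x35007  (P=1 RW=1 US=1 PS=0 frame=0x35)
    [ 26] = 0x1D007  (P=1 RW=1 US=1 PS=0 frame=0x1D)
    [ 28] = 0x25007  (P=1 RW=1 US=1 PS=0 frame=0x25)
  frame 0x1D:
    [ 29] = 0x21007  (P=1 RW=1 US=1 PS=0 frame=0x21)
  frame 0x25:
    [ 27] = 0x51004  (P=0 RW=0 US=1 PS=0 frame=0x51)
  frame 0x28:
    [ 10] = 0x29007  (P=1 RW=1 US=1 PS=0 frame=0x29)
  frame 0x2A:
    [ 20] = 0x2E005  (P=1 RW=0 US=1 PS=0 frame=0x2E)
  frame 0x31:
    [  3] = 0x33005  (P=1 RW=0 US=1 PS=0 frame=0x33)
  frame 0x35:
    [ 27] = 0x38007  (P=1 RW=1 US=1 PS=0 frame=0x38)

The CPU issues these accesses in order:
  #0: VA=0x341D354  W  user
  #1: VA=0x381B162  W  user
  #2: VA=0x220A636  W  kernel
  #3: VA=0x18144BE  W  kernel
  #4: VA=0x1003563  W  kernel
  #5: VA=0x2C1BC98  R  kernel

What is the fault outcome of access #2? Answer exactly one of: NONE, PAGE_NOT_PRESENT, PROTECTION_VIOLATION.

Walk each access:
#0 VA=0x341D354 (w,user):
  L0: frame=0x1A idx=26 entry=0x1D007 [P=1 RW=1 US=1 PS=0]
  L1: frame=0x1D idx=29 entry=0x21007 [P=1 RW=1 US=1 PS=0]
  → PA=0x21354  (2 entries read)
#1 VA=0x381B162 (w,user):
  L0: frame=0x1A idx=28 entry=0x25007 [P=1 RW=1 US=1 PS=0]
  L1: frame=0x25 idx=27 entry=0x51004 [P=0 RW=0 US=1 PS=0]
  ⇒ fault: PAGE_NOT_PRESENT  — 2 lookups
#2 VA=0x220A636 (w,kernel):
  L0: frame=0x1A idx=17 entry=0x28007 [P=1 RW=1 US=1 PS=0]
  L1: frame=0x28 idx=10 entry=0x29007 [P=1 RW=1 US=1 PS=0]
  → PA=0x29636  (2 entries read)
#3 VA=0x18144BE (w,kernel):
  L0: frame=0x1A idx=12 entry=0x2A007 [P=1 RW=1 US=1 PS=0]
  L1: frame=0x2A idx=20 entry=0x2E005 [P=1 RW=0 US=1 PS=0]
  ⇒ fault: PROTECTION_VIOLATION  — 2 lookups
#4 VA=0x1003563 (w,kernel):
  L0: frame=0x1A idx=8 entry=0x31007 [P=1 RW=1 US=1 PS=0]
  L1: frame=0x31 idx=3 entry=0x33005 [P=1 RW=0 US=1 PS=0]
  ⇒ fault: PROTECTION_VIOLATION  — 2 lookups
#5 VA=0x2C1BC98 (r,kernel):
  L0: frame=0x1A idx=22 entry=0x35007 [P=1 RW=1 US=1 PS=0]
  L1: frame=0x35 idx=27 entry=0x38007 [P=1 RW=1 US=1 PS=0]
  → PA=0x38C98  (2 entries read)

Access #2 fault: NONE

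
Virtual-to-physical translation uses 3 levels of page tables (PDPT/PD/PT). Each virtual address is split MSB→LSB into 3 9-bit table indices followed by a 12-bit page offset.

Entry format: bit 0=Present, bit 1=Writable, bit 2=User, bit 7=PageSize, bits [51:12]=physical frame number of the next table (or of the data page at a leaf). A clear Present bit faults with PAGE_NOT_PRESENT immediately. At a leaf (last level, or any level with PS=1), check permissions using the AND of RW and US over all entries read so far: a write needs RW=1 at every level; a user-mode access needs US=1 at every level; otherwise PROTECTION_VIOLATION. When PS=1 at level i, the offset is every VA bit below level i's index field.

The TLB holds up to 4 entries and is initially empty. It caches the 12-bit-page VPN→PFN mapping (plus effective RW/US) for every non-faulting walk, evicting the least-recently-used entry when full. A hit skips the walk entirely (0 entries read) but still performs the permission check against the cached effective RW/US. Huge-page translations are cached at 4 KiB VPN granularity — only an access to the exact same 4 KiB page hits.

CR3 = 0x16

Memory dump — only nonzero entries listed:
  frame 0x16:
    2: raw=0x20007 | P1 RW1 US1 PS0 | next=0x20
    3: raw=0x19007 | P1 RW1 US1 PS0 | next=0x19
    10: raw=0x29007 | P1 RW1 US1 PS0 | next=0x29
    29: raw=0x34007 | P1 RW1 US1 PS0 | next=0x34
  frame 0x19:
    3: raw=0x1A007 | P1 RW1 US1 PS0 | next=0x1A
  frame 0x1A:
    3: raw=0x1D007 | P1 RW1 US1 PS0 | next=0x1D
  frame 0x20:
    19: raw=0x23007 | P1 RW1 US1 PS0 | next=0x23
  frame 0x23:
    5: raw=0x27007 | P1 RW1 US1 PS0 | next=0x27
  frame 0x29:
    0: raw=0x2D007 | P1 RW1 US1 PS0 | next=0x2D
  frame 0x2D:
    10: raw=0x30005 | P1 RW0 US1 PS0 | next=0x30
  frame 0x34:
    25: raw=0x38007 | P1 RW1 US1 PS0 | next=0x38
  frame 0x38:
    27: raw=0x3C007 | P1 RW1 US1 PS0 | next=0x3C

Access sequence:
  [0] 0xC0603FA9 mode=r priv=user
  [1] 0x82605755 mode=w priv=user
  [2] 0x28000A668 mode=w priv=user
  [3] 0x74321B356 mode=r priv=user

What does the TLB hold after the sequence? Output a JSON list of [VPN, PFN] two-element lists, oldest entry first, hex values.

Trace:
#0 VA=0xC0603FA9 (r,user):
  L0: frame=0x16 idx=3 entry=0x19007 [P=1 RW=1 US=1 PS=0]
  L1: frame=0x19 idx=3 entry=0x1A007 [P=1 RW=1 US=1 PS=0]
  L2: frame=0x1A idx=3 entry=0x1D007 [P=1 RW=1 US=1 PS=0]
  → PA=0x1DFA9  (3 entries read)
#1 VA=0x82605755 (w,user):
  L0: frame=0x16 idx=2 entry=0x20007 [P=1 RW=1 US=1 PS=0]
  L1: frame=0x20 idx=19 entry=0x23007 [P=1 RW=1 US=1 PS=0]
  L2: frame=0x23 idx=5 entry=0x27007 [P=1 RW=1 US=1 PS=0]
  → PA=0x27755  (3 entries read)
#2 VA=0x28000A668 (w,user):
  L0: frame=0x16 idx=10 entry=0x29007 [P=1 RW=1 US=1 PS=0]
  L1: frame=0x29 idx=0 entry=0x2D007 [P=1 RW=1 US=1 PS=0]
  L2: frame=0x2D idx=10 entry=0x30005 [P=1 RW=0 US=1 PS=0]
  ⇒ fault: PROTECTION_VIOLATION  — 3 lookups
#3 VA=0x74321B356 (r,user):
  L0: frame=0x16 idx=29 entry=0x34007 [P=1 RW=1 US=1 PS=0]
  L1: frame=0x34 idx=25 entry=0x38007 [P=1 RW=1 US=1 PS=0]
  L2: frame=0x38 idx=27 entry=0x3C007 [P=1 RW=1 US=1 PS=0]
  → PA=0x3C356  (3 entries read)

TLB: [["0xC0603", "0x1D"], ["0x82605", "0x27"], ["0x74321B", "0x3C"]]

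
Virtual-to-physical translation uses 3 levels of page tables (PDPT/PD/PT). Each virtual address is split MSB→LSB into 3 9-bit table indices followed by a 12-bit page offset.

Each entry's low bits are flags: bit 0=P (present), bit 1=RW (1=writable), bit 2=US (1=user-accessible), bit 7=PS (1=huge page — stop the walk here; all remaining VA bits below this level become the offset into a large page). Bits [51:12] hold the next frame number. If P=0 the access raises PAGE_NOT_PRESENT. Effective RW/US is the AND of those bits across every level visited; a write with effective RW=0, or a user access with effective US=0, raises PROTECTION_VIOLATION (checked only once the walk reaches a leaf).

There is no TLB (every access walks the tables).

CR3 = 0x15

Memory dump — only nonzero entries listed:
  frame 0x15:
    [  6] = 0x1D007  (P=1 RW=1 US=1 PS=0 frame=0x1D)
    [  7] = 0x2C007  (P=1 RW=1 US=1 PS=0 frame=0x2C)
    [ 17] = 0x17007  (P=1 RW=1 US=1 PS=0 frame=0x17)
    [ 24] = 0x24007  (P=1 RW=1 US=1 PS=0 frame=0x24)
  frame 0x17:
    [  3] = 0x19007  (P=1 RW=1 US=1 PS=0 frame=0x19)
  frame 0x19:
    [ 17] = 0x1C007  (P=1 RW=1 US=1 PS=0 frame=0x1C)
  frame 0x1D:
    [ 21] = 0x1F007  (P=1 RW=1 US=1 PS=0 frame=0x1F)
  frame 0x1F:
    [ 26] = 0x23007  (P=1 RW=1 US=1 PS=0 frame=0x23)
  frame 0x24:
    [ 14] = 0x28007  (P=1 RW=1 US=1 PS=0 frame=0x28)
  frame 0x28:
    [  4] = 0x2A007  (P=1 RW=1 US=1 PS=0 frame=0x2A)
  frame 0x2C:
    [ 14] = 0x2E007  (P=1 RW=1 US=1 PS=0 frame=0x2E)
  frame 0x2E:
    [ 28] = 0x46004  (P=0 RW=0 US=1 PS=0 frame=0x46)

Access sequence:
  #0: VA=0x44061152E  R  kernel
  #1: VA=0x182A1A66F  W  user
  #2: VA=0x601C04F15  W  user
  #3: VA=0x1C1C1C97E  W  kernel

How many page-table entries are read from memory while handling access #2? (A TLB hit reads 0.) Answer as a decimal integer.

Trace:
#0 VA=0x44061152E (r,kernel):
  lvl0: tbl 0x15, slot 17 ⇒ 0x17007 (P1/RW1/US1/PS0)
  lvl1: tbl 0x17, slot 3 ⇒ 0x19007 (P1/RW1/US1/PS0)
  lvl2: tbl 0x19, slot 17 ⇒ 0x1C007 (P1/RW1/US1/PS0)
  ⇒ phys 0x1C52E  [3 reads]
#1 VA=0x182A1A66F (w,user):
  lvl0: tbl 0x15, slot 6 ⇒ 0x1D007 (P1/RW1/US1/PS0)
  lvl1: tbl 0x1D, slot 21 ⇒ 0x1F007 (P1/RW1/US1/PS0)
  lvl2: tbl 0x1F, slot 26 ⇒ 0x23007 (P1/RW1/US1/PS0)
  ⇒ phys 0x2366F  [3 reads]
#2 VA=0x601C04F15 (w,user):
  lvl0: tbl 0x15, slot 24 ⇒ 0x24007 (P1/RW1/US1/PS0)
  lvl1: tbl 0x24, slot 14 ⇒ 0x28007 (P1/RW1/US1/PS0)
  lvl2: tbl 0x28, slot 4 ⇒ 0x2A007 (P1/RW1/US1/PS0)
  ⇒ phys 0x2AF15  [3 reads]
#3 VA=0x1C1C1C97E (w,kernel):
  lvl0: tbl 0x15, slot 7 ⇒ 0x2C007 (P1/RW1/US1/PS0)
  lvl1: tbl 0x2C, slot 14 ⇒ 0x2E007 (P1/RW1/US1/PS0)
  lvl2: tbl 0x2E, slot 28 ⇒ 0x46004 (P0/RW0/US1/PS0)
  ✗ PAGE_NOT_PRESENT  [3 reads]

Entries read for #2: 3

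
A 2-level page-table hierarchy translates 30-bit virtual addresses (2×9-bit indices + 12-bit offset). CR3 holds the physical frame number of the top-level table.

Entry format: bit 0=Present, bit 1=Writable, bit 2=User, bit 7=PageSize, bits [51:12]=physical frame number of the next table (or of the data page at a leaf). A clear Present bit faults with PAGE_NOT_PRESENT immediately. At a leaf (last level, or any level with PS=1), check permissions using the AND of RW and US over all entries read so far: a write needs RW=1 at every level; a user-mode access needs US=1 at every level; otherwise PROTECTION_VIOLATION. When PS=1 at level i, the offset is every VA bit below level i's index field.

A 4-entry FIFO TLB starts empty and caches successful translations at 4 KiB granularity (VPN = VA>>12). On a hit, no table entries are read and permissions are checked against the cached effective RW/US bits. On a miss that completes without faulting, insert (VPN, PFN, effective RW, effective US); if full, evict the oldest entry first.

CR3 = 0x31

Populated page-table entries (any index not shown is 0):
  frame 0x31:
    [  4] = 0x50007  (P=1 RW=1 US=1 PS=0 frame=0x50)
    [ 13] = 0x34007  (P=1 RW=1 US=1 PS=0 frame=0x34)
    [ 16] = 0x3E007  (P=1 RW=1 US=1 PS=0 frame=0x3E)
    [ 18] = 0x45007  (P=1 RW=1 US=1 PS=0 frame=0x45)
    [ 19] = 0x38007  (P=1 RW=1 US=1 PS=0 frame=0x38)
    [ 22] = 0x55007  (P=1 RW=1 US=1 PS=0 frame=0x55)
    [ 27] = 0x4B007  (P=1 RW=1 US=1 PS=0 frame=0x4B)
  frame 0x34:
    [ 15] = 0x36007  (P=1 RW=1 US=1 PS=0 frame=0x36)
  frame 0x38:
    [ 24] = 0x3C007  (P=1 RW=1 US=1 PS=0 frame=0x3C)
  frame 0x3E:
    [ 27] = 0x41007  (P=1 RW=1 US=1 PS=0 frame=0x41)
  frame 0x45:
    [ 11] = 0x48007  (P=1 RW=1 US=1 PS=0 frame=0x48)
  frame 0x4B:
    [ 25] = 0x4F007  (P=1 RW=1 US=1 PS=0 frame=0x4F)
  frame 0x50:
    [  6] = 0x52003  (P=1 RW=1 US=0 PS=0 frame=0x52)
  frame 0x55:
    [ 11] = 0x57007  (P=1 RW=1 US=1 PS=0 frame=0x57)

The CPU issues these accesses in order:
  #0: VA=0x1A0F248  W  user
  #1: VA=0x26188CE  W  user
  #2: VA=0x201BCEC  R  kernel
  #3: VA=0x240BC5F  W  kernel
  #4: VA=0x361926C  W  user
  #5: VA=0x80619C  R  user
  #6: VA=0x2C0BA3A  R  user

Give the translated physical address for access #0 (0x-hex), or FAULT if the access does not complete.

Per-access translation:
#0 VA=0x1A0F248 (w,user):
  lvl0: tbl 0x31, slot 13 ⇒ 0x34007 (P1/RW1/US1/PS0)
  lvl1: tbl 0x34, slot 15 ⇒ 0x36007 (P1/RW1/US1/PS0)
  ⇒ phys 0x36248  [2 reads]
#1 VA=0x26188CE (w,user):
  lvl0: tbl 0x31, slot 19 ⇒ 0x38007 (P1/RW1/US1/PS0)
  lvl1: tbl 0x38, slot 24 ⇒ 0x3C007 (P1/RW1/US1/PS0)
  ⇒ phys 0x3C8CE  [2 reads]
#2 VA=0x201BCEC (r,kernel):
  lvl0: tbl 0x31, slot 16 ⇒ 0x3E007 (P1/RW1/US1/PS0)
  lvl1: tbl 0x3E, slot 27 ⇒ 0x41007 (P1/RW1/US1/PS0)
  ⇒ phys 0x41CEC  [2 reads]
#3 VA=0x240BC5F (w,kernel):
  lvl0: tbl 0x31, slot 18 ⇒ 0x45007 (P1/RW1/US1/PS0)
  lvl1: tbl 0x45, slot 11 ⇒ 0x48007 (P1/RW1/US1/PS0)
  ⇒ phys 0x48C5F  [2 reads]
#4 VA=0x361926C (w,user):
  lvl0: tbl 0x31, slot 27 ⇒ 0x4B007 (P1/RW1/US1/PS0)
  lvl1: tbl 0x4B, slot 25 ⇒ 0x4F007 (P1/RW1/US1/PS0)
  ⇒ phys 0x4F26C  [2 reads]
#5 VA=0x80619C (r,user):
  lvl0: tbl 0x31, slot 4 ⇒ 0x50007 (P1/RW1/US1/PS0)
  lvl1: tbl 0x50, slot 6 ⇒ 0x52003 (P1/RW1/US0/PS0)
  → PROTECTION_VIOLATION  (2 entries read)
#6 VA=0x2C0BA3A (r,user):
  lvl0: tbl 0x31, slot 22 ⇒ 0x55007 (P1/RW1/US1/PS0)
  lvl1: tbl 0x55, slot 11 ⇒ 0x57007 (P1/RW1/US1/PS0)
  ⇒ phys 0x57A3A  [2 reads]

Access #0 PA: 0x36248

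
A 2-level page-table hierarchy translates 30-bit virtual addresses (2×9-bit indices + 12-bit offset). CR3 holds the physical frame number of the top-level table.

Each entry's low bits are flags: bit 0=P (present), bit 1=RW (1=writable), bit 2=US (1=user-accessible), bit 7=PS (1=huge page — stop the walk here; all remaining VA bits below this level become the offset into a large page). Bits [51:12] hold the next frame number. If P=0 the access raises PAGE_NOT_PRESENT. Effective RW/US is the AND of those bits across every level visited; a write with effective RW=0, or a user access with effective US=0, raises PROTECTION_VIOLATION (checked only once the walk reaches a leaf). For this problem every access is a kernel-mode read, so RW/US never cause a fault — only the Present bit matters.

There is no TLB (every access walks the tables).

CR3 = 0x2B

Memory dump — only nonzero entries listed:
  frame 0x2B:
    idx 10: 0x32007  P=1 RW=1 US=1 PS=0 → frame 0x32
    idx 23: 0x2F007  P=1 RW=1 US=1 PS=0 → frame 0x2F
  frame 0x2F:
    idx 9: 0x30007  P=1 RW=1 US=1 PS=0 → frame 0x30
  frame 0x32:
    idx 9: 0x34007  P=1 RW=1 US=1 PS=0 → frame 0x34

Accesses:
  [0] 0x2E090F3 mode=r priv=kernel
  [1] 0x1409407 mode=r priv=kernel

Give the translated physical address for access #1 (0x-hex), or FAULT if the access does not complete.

Trace:
#0 VA=0x2E090F3 (r,kernel):
  [0] read 0x2B idx=23: raw=0x2F007 flags P=1 W=1 U=1 S=0
  [1] read 0x2F idx=9: raw=0x30007 flags P=1 W=1 U=1 S=0
  → PA=0x300F3  (2 entries read)
#1 VA=0x1409407 (r,kernel):
  [0] read 0x2B idx=10: raw=0x32007 flags P=1 W=1 U=1 S=0
  [1] read 0x32 idx=9: raw=0x34007 flags P=1 W=1 U=1 S=0
  → PA=0x34407  (2 entries read)

Access #1 PA: 0x34407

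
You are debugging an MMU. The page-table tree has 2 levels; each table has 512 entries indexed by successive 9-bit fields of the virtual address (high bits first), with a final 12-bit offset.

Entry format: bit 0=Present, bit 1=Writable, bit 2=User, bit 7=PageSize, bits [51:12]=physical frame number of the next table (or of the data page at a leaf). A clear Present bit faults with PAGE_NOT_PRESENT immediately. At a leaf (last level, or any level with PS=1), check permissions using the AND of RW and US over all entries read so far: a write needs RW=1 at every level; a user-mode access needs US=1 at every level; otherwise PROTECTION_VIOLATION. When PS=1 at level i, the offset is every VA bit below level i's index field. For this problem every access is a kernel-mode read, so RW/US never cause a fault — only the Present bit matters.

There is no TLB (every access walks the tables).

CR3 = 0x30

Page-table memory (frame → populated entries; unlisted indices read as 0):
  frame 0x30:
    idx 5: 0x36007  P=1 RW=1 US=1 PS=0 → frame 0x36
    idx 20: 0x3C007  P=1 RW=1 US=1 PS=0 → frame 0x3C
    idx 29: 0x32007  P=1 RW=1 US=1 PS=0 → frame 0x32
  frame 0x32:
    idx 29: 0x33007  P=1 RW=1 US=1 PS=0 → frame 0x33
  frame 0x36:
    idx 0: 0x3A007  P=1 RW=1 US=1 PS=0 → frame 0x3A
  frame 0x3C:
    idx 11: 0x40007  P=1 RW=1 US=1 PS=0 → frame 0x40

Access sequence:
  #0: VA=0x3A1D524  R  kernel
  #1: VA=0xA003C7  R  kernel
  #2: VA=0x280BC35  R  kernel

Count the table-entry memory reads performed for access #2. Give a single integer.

Walk each access:
#0 VA=0x3A1D524 (r,kernel):
  [0] read 0x30 idx=29: raw=0x32007 flags P=1 W=1 U=1 S=0
  [1] read 0x32 idx=29: raw=0x33007 flags P=1 W=1 U=1 S=0
  ⇒ phys 0x33524  [2 reads]
#1 VA=0xA003C7 (r,kernel):
  [0] read 0x30 idx=5: raw=0x36007 flags P=1 W=1 U=1 S=0
  [1] read 0x36 idx=0: raw=0x3A007 flags P=1 W=1 U=1 S=0
  ⇒ phys 0x3A3C7  [2 reads]
#2 VA=0x280BC35 (r,kernel):
  [0] read 0x30 idx=20: raw=0x3C007 flags P=1 W=1 U=1 S=0
  [1] read 0x3C idx=11: raw=0x40007 flags P=1 W=1 U=1 S=0
  ⇒ phys 0x40C35  [2 reads]

Entries read for #2: 2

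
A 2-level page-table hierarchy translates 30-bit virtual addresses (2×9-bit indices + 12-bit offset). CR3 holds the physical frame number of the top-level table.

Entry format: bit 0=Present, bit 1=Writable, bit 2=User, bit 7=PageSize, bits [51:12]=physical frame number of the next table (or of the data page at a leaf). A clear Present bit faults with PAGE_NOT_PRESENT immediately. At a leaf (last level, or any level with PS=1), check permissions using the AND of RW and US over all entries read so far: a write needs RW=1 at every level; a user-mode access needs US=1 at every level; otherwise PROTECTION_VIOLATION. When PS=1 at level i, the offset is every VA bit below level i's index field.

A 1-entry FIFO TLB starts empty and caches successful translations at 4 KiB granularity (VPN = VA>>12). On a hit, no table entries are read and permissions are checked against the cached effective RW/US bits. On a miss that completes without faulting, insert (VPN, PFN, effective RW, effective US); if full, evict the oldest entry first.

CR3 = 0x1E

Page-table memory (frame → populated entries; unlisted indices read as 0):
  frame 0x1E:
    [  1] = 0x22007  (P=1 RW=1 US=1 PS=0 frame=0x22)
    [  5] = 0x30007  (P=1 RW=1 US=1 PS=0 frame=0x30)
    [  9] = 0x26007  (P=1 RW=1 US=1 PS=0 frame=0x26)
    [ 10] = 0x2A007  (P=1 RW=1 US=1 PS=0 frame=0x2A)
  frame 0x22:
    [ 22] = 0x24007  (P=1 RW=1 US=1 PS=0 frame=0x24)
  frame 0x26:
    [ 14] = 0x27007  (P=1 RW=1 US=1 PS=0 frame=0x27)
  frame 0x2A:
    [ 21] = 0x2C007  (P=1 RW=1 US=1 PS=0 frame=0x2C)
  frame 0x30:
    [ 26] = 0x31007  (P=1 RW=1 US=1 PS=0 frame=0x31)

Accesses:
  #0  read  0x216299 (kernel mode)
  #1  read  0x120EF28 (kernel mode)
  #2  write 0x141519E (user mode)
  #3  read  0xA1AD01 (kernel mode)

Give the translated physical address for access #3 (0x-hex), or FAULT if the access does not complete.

Per-access translation:
#0 VA=0x216299 (r,kernel):
  [0] read 0x1E idx=1: raw=0x22007 flags P=1 W=1 U=1 S=0
  [1] read 0x22 idx=22: raw=0x24007 flags P=1 W=1 U=1 S=0
  ✓ 0x24299  — 2 lookups
#1 VA=0x120EF28 (r,kernel):
  [0] read 0x1E idx=9: raw=0x26007 flags P=1 W=1 U=1 S=0
  [1] read 0x26 idx=14: raw=0x27007 flags P=1 W=1 U=1 S=0
  ✓ 0x27F28  — 2 lookups
#2 VA=0x141519E (w,user):
  [0] read 0x1E idx=10: raw=0x2A007 flags P=1 W=1 U=1 S=0
  [1] read 0x2A idx=21: raw=0x2C007 flags P=1 W=1 U=1 S=0
  ✓ 0x2C19E  — 2 lookups
#3 VA=0xA1AD01 (r,kernel):
  [0] read 0x1E idx=5: raw=0x30007 flags P=1 W=1 U=1 S=0
  [1] read 0x30 idx=26: raw=0x31007 flags P=1 W=1 U=1 S=0
  ✓ 0x31D01  — 2 lookups

Access #3 PA: 0x31D01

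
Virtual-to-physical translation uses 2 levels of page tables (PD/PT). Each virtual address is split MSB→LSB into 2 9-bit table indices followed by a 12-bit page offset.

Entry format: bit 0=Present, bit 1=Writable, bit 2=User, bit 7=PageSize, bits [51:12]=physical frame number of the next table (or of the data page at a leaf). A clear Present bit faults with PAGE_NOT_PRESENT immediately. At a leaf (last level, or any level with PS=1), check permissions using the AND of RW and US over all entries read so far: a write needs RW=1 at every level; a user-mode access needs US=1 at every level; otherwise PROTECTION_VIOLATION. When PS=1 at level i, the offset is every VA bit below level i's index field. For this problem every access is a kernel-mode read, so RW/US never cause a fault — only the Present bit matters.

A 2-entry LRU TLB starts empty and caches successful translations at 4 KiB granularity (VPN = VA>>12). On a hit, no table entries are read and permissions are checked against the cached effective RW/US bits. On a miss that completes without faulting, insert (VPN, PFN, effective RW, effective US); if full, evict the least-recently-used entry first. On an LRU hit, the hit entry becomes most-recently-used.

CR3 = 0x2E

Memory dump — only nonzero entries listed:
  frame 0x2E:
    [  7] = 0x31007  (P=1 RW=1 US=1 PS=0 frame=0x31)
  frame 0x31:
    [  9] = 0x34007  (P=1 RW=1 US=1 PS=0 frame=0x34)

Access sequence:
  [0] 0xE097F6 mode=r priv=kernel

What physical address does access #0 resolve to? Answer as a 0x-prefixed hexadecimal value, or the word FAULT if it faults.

Per-access translation:
#0 VA=0xE097F6 (r,kernel):
  L0 @0x2E[7] → 0x31007  P=1,RW=1,US=1,PS=0
  L1 @0x31[9] → 0x34007  P=1,RW=1,US=1,PS=0
  → PA=0x347F6  (2 entries read)

Access #0 PA: 0x347F6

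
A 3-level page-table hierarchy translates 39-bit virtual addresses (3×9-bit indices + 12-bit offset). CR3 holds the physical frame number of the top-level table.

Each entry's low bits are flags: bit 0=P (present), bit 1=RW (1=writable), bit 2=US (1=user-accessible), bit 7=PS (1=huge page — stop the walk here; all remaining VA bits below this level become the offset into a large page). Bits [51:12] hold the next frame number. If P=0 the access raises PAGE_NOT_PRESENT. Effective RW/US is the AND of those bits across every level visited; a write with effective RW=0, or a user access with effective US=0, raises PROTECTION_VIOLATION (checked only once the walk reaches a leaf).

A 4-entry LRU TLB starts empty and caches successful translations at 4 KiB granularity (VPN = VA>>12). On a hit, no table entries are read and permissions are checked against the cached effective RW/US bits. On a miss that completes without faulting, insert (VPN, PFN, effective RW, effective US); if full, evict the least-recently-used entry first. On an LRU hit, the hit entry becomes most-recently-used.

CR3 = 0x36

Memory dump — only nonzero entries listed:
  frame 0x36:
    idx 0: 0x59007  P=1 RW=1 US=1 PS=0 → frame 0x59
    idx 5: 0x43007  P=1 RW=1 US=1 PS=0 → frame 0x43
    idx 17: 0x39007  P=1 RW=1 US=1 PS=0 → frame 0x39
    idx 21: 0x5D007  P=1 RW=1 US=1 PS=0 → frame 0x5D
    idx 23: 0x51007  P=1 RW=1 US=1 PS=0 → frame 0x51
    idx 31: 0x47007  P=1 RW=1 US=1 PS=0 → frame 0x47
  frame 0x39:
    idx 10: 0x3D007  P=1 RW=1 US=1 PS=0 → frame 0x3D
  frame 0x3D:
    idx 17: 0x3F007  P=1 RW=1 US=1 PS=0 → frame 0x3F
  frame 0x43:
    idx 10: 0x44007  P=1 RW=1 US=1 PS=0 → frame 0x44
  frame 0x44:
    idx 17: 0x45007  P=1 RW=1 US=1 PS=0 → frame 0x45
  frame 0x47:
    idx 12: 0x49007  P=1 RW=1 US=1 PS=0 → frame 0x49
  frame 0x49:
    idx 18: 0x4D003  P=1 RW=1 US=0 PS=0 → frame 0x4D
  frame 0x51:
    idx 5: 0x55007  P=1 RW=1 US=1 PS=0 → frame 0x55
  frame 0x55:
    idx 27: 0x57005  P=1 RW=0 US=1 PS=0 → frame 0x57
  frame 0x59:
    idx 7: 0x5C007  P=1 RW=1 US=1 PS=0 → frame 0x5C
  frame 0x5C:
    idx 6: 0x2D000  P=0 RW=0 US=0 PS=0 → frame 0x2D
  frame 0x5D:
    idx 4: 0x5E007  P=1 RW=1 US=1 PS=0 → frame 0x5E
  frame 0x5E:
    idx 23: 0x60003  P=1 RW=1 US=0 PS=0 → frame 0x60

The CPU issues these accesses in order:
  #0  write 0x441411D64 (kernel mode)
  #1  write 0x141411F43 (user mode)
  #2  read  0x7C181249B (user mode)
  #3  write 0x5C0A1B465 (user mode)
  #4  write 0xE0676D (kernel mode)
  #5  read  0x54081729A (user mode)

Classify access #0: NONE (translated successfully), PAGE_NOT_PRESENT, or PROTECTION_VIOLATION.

Walk each access:
#0 VA=0x441411D64 (w,kernel):
  L0 @0x36[17] → 0x39007  P=1,RW=1,US=1,PS=0
  L1 @0x39[10] → 0x3D007  P=1,RW=1,US=1,PS=0
  L2 @0x3D[17] → 0x3F007  P=1,RW=1,US=1,PS=0
  ✓ 0x3FD64  — 3 lookups
#1 VA=0x141411F43 (w,user):
  L0 @0x36[5] → 0x43007  P=1,RW=1,US=1,PS=0
  L1 @0x43[10] → 0x44007  P=1,RW=1,US=1,PS=0
  L2 @0x44[17] → 0x45007  P=1,RW=1,US=1,PS=0
  ✓ 0x45F43  — 3 lookups
#2 VA=0x7C181249B (r,user):
  L0 @0x36[31] → 0x47007  P=1,RW=1,US=1,PS=0
  L1 @0x47[12] → 0x49007  P=1,RW=1,US=1,PS=0
  L2 @0x49[18] → 0x4D003  P=1,RW=1,US=0,PS=0
  ✗ PROTECTION_VIOLATION  [3 reads]
#3 VA=0x5C0A1B465 (w,user):
  L0 @0x36[23] → 0x51007  P=1,RW=1,US=1,PS=0
  L1 @0x51[5] → 0x55007  P=1,RW=1,US=1,PS=0
  L2 @0x55[27] → 0x57005  P=1,RW=0,US=1,PS=0
  ✗ PROTECTION_VIOLATION  [3 reads]
#4 VA=0xE0676D (w,kernel):
  L0 @0x36[0] → 0x59007  P=1,RW=1,US=1,PS=0
  L1 @0x59[7] → 0x5C007  P=1,RW=1,US=1,PS=0
  L2 @0x5C[6] → 0x2D000  P=0,RW=0,US=0,PS=0
  ✗ PAGE_NOT_PRESENT  [3 reads]
#5 VA=0x54081729A (r,user):
  L0 @0x36[21] → 0x5D007  P=1,RW=1,US=1,PS=0
  L1 @0x5D[4] → 0x5E007  P=1,RW=1,US=1,PS=0
  L2 @0x5E[23] → 0x60003  P=1,RW=1,US=0,PS=0
  ✗ PROTECTION_VIOLATION  [3 reads]

Access #0 fault: NONE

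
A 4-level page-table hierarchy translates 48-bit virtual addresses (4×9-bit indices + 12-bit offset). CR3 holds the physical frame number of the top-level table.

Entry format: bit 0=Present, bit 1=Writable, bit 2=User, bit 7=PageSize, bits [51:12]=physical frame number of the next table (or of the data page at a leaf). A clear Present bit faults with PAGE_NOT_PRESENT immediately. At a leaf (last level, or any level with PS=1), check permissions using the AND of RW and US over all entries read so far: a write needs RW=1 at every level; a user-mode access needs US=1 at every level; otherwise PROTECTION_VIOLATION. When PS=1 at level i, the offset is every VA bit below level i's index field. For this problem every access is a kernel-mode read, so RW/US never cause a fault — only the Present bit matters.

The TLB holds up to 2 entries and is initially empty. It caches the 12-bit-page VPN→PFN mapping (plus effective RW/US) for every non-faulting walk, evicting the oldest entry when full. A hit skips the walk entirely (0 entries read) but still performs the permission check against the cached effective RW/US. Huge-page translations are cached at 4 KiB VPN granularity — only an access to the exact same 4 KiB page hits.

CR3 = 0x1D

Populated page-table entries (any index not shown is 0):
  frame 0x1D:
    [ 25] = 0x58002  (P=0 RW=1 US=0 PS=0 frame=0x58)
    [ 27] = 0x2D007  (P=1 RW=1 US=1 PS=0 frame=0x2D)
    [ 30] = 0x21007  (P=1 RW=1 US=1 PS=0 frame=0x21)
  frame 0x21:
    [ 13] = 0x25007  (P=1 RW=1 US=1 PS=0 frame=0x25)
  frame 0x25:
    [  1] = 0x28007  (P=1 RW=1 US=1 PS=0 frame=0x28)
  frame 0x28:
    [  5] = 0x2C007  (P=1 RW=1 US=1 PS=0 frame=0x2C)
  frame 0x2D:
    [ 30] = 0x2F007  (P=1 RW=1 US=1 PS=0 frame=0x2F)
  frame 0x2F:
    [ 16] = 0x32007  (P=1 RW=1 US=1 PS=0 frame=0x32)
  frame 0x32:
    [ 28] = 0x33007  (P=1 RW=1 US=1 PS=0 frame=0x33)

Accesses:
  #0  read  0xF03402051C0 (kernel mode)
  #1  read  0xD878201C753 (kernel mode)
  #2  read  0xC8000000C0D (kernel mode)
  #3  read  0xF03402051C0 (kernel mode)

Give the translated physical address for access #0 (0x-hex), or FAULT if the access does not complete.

Walk each access:
#0 VA=0xF03402051C0 (r,kernel):
  [0] read 0x1D idx=30: raw=0x21007 flags P=1 W=1 U=1 S=0
  [1] read 0x21 idx=13: raw=0x25007 flags P=1 W=1 U=1 S=0
  [2] read 0x25 idx=1: raw=0x28007 flags P=1 W=1 U=1 S=0
  [3] read 0x28 idx=5: raw=0x2C007 flags P=1 W=1 U=1 S=0
  → PA=0x2C1C0  (4 entries read)
#1 VA=0xD878201C753 (r,kernel):
  [0] read 0x1D idx=27: raw=0x2D007 flags P=1 W=1 U=1 S=0
  [1] read 0x2D idx=30: raw=0x2F007 flags P=1 W=1 U=1 S=0
  [2] read 0x2F idx=16: raw=0x32007 flags P=1 W=1 U=1 S=0
  [3] read 0x32 idx=28: raw=0x33007 flags P=1 W=1 U=1 S=0
  → PA=0x33753  (4 entries read)
#2 VA=0xC8000000C0D (r,kernel):
  [0] read 0x1D idx=25: raw=0x58002 flags P=0 W=1 U=0 S=0
  ✗ PAGE_NOT_PRESENT  [1 reads]
#3 VA=0xF03402051C0 (r,kernel):
  TLB hit vpn=0xF0340205 → PA=0x2C1C0

Access #0 PA: 0x2C1C0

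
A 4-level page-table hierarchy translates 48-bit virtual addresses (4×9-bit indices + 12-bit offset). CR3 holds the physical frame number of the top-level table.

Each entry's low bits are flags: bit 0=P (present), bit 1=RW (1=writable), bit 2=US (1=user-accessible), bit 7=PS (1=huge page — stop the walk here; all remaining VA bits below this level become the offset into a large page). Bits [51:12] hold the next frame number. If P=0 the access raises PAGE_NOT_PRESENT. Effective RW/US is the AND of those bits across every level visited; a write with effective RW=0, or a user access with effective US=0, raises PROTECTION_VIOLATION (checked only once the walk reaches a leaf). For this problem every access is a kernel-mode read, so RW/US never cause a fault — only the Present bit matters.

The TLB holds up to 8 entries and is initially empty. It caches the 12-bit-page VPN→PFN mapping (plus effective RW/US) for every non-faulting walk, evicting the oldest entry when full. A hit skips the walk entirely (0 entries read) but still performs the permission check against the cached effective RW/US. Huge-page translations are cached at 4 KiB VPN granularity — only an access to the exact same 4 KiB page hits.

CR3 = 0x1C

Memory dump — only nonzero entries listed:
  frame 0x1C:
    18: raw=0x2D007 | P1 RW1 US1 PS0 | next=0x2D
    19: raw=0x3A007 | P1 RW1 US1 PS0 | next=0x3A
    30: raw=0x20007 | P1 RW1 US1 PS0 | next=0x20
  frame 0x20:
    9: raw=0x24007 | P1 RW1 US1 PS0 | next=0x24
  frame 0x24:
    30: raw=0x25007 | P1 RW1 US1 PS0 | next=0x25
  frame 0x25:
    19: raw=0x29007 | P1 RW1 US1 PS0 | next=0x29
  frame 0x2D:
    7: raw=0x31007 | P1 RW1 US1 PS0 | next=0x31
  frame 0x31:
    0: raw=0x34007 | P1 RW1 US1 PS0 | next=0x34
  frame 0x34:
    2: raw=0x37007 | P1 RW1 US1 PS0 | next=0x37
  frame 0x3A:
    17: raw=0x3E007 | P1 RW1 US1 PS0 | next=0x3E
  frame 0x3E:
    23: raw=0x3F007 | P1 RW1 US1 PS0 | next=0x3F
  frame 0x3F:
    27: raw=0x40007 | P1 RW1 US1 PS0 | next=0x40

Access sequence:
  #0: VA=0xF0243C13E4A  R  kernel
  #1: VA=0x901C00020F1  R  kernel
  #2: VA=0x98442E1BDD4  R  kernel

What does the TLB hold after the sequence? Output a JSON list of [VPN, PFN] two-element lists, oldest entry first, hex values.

Walk each access:
#0 VA=0xF0243C13E4A (r,kernel):
  L0: frame=0x1C idx=30 entry=0x20007 [P=1 RW=1 US=1 PS=0]
  L1: frame=0x20 idx=9 entry=0x24007 [P=1 RW=1 US=1 PS=0]
  L2: frame=0x24 idx=30 entry=0x25007 [P=1 RW=1 US=1 PS=0]
  L3: frame=0x25 idx=19 entry=0x29007 [P=1 RW=1 US=1 PS=0]
  → PA=0x29E4A  (4 entries read)
#1 VA=0x901C00020F1 (r,kernel):
  L0: frame=0x1C idx=18 entry=0x2D007 [P=1 RW=1 US=1 PS=0]
  L1: frame=0x2D idx=7 entry=0x31007 [P=1 RW=1 US=1 PS=0]
  L2: frame=0x31 idx=0 entry=0x34007 [P=1 RW=1 US=1 PS=0]
  L3: frame=0x34 idx=2 entry=0x37007 [P=1 RW=1 US=1 PS=0]
  → PA=0x370F1  (4 entries read)
#2 VA=0x98442E1BDD4 (r,kernel):
  L0: frame=0x1C idx=19 entry=0x3A007 [P=1 RW=1 US=1 PS=0]
  L1: frame=0x3A idx=17 entry=0x3E007 [P=1 RW=1 US=1 PS=0]
  L2: frame=0x3E idx=23 entry=0x3F007 [P=1 RW=1 US=1 PS=0]
  L3: frame=0x3F idx=27 entry=0x40007 [P=1 RW=1 US=1 PS=0]
  → PA=0x40DD4  (4 entries read)

TLB: [["0xF0243C13", "0x29"], ["0x901C0002", "0x37"], ["0x98442E1B", "0x40"]]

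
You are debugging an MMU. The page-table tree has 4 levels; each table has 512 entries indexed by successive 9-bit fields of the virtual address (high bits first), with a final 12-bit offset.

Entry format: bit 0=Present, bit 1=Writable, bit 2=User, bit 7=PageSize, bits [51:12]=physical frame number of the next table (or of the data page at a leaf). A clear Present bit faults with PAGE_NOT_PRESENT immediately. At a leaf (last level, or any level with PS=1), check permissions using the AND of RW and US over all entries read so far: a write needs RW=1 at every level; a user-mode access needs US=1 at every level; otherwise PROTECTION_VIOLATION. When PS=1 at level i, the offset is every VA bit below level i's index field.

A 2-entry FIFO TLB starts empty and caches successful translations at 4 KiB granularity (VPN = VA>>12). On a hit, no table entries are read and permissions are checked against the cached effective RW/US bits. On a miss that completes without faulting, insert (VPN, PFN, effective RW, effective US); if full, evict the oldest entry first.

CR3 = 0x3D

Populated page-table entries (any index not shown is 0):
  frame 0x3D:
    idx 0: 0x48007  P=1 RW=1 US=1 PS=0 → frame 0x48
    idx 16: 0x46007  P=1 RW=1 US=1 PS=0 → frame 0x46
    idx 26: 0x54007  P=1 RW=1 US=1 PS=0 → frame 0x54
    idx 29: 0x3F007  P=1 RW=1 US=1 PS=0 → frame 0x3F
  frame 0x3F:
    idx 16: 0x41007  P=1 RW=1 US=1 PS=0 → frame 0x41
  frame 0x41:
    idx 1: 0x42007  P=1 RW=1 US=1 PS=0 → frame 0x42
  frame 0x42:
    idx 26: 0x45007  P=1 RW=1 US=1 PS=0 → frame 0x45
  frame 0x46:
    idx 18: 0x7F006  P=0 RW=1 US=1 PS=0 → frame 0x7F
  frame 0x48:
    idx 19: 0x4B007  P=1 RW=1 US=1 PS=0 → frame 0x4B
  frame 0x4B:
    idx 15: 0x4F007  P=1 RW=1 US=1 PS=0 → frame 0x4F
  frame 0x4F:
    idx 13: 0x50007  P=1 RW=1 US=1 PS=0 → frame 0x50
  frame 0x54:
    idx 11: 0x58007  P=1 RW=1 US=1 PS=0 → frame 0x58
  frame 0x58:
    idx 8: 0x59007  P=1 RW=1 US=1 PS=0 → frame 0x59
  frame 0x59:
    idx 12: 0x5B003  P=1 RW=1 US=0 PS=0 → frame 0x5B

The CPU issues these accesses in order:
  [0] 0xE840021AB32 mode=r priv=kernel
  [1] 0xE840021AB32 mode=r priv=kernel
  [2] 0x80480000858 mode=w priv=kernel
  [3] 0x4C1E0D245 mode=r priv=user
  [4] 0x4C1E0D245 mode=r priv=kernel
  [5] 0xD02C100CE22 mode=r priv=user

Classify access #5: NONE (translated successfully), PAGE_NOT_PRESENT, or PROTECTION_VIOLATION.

Trace:
#0 VA=0xE840021AB32 (r,kernel):
  [0] read 0x3D idx=29: raw=0x3F007 flags P=1 W=1 U=1 S=0
  [1] read 0x3F idx=16: raw=0x41007 flags P=1 W=1 U=1 S=0
  [2] read 0x41 idx=1: raw=0x42007 flags P=1 W=1 U=1 S=0
  [3] read 0x42 idx=26: raw=0x45007 flags P=1 W=1 U=1 S=0
  ✓ 0x45B32  — 4 lookups
#1 VA=0xE840021AB32 (r,kernel):
  TLB hit vpn=0xE840021A → PA=0x45B32
#2 VA=0x80480000858 (w,kernel):
  [0] read 0x3D idx=16: raw=0x46007 flags P=1 W=1 U=1 S=0
  [1] read 0x46 idx=18: raw=0x7F006 flags P=0 W=1 U=1 S=0
  → PAGE_NOT_PRESENT  (2 entries read)
#3 VA=0x4C1E0D245 (r,user):
  [0] read 0x3D idx=0: raw=0x48007 flags P=1 W=1 U=1 S=0
  [1] read 0x48 idx=19: raw=0x4B007 flags P=1 W=1 U=1 S=0
  [2] read 0x4B idx=15: raw=0x4F007 flags P=1 W=1 U=1 S=0
  [3] read 0x4F idx=13: raw=0x50007 flags P=1 W=1 U=1 S=0
  ✓ 0x50245  — 4 lookups
#4 VA=0x4C1E0D245 (r,kernel):
  TLB hit vpn=0x4C1E0D → PA=0x50245
#5 VA=0xD02C100CE22 (r,user):
  [0] read 0x3D idx=26: raw=0x54007 flags P=1 W=1 U=1 S=0
  [1] read 0x54 idx=11: raw=0x58007 flags P=1 W=1 U=1 S=0
  [2] read 0x58 idx=8: raw=0x59007 flags P=1 W=1 U=1 S=0
  [3] read 0x59 idx=12: raw=0x5B003 flags P=1 W=1 U=0 S=0
  → PROTECTION_VIOLATION  (4 entries read)

Access #5 fault: PROTECTION_VIOLATION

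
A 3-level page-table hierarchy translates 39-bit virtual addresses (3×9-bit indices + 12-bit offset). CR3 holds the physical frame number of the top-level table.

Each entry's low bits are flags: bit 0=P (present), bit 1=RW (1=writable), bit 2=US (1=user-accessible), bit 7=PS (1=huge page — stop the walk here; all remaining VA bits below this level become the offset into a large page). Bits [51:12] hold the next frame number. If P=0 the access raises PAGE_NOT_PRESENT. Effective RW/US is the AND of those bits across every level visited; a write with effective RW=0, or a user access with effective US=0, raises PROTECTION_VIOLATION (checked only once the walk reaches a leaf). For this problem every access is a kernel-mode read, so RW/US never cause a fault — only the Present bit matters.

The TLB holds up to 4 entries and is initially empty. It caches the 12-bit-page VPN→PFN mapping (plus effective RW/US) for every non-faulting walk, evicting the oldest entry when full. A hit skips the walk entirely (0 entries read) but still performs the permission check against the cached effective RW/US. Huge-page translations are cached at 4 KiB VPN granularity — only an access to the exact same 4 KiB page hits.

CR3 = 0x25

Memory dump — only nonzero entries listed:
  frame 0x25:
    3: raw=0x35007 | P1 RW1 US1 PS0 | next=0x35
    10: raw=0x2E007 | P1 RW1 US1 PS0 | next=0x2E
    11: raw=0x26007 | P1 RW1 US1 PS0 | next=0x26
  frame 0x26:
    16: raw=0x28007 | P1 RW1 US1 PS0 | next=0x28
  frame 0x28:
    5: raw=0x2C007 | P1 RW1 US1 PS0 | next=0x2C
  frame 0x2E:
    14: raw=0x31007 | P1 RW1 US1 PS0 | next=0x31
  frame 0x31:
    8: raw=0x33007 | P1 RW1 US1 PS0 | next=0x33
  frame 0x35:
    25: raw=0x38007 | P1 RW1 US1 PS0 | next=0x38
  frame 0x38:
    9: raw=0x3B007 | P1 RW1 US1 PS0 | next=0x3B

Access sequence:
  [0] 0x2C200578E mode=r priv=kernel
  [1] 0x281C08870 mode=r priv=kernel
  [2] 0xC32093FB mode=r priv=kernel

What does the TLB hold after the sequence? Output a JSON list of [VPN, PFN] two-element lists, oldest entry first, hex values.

Trace:
#0 VA=0x2C200578E (r,kernel):
  L0 @0x25[11] → 0x26007  P=1,RW=1,US=1,PS=0
  L1 @0x26[16] → 0x28007  P=1,RW=1,US=1,PS=0
  L2 @0x28[5] → 0x2C007  P=1,RW=1,US=1,PS=0
  → PA=0x2C78E  (3 entries read)
#1 VA=0x281C08870 (r,kernel):
  L0 @0x25[10] → 0x2E007  P=1,RW=1,US=1,PS=0
  L1 @0x2E[14] → 0x31007  P=1,RW=1,US=1,PS=0
  L2 @0x31[8] → 0x33007  P=1,RW=1,US=1,PS=0
  → PA=0x33870  (3 entries read)
#2 VA=0xC32093FB (r,kernel):
  L0 @0x25[3] → 0x35007  P=1,RW=1,US=1,PS=0
  L1 @0x35[25] → 0x38007  P=1,RW=1,US=1,PS=0
  L2 @0x38[9] → 0x3B007  P=1,RW=1,US=1,PS=0
  → PA=0x3B3FB  (3 entries read)

TLB: [["0x2C2005", "0x2C"], ["0x281C08", "0x33"], ["0xC3209", "0x3B"]]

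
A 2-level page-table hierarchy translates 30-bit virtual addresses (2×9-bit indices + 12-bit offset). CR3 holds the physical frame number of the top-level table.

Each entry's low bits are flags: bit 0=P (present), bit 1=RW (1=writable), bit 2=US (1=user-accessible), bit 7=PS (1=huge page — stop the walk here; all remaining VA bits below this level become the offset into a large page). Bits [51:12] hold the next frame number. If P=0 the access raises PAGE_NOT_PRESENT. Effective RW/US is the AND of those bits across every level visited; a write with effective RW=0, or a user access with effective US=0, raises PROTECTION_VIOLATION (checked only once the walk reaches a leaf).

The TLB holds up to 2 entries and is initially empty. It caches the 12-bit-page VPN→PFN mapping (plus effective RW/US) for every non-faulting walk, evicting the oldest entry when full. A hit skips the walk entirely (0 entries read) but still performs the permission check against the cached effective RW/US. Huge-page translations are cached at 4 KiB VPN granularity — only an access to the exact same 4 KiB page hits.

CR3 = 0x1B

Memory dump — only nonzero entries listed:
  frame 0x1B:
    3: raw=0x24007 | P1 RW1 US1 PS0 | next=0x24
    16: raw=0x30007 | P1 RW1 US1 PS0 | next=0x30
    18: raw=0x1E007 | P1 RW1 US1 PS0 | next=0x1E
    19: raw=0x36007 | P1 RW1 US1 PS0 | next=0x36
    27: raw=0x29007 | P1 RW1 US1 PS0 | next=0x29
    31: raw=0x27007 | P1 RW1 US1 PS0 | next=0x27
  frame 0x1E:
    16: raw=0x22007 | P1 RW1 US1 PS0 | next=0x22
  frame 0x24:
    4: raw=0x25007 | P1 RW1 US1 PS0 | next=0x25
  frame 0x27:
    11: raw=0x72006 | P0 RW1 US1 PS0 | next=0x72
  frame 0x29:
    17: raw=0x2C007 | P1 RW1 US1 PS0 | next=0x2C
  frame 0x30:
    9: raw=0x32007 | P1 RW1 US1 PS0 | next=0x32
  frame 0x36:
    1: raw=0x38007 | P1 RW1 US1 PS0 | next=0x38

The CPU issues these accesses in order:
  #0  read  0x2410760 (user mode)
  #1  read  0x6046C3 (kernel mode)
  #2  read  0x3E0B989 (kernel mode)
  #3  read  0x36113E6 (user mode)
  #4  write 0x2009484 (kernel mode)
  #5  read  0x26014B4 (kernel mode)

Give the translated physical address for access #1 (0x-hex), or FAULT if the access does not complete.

Per-access translation:
#0 VA=0x2410760 (r,user):
  [0] read 0x1B idx=18: raw=0x1E007 flags P=1 W=1 U=1 S=0
  [1] read 0x1E idx=16: raw=0x22007 flags P=1 W=1 U=1 S=0
  → PA=0x22760  (2 entries read)
#1 VA=0x6046C3 (r,kernel):
  [0] read 0x1B idx=3: raw=0x24007 flags P=1 W=1 U=1 S=0
  [1] read 0x24 idx=4: raw=0x25007 flags P=1 W=1 U=1 S=0
  → PA=0x256C3  (2 entries read)
#2 VA=0x3E0B989 (r,kernel):
  [0] read 0x1B idx=31: raw=0x27007 flags P=1 W=1 U=1 S=0
  [1] read 0x27 idx=11: raw=0x72006 flags P=0 W=1 U=1 S=0
  ⇒ fault: PAGE_NOT_PRESENT  — 2 lookups
#3 VA=0x36113E6 (r,user):
  [0] read 0x1B idx=27: raw=0x29007 flags P=1 W=1 U=1 S=0
  [1] read 0x29 idx=17: raw=0x2C007 flags P=1 W=1 U=1 S=0
  → PA=0x2C3E6  (2 entries read)
#4 VA=0x2009484 (w,kernel):
  [0] read 0x1B idx=16: raw=0x30007 flags P=1 W=1 U=1 S=0
  [1] read 0x30 idx=9: raw=0x32007 flags P=1 W=1 U=1 S=0
  → PA=0x32484  (2 entries read)
#5 VA=0x26014B4 (r,kernel):
  [0] read 0x1B idx=19: raw=0x36007 flags P=1 W=1 U=1 S=0
  [1] read 0x36 idx=1: raw=0x38007 flags P=1 W=1 U=1 S=0
  → PA=0x384B4  (2 entries read)

Access #1 PA: 0x256C3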